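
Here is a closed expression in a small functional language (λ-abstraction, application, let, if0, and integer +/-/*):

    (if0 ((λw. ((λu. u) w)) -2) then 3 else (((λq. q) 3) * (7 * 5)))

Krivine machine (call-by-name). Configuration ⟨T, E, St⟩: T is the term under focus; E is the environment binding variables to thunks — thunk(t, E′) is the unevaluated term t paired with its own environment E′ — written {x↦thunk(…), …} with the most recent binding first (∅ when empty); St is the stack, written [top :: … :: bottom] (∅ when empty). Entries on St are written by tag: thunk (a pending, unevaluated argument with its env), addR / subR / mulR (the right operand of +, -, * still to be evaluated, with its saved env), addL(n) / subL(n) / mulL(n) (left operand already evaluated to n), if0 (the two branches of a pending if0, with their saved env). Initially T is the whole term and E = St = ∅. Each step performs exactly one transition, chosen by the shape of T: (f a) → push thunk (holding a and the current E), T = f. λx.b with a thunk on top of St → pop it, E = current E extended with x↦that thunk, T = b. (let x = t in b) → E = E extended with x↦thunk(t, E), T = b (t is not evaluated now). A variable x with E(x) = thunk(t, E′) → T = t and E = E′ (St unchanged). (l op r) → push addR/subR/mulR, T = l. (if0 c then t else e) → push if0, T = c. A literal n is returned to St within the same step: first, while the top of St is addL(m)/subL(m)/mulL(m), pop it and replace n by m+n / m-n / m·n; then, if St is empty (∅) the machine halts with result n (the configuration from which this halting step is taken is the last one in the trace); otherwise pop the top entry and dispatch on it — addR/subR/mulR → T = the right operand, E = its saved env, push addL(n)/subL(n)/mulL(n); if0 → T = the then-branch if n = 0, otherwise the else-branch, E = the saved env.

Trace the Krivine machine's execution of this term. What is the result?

Answer: 105

Derivation:
[0] [T=(if0 ((λw. ((λu. u) w)) -2) then 3 else (((λq. q) 3) * (7 * 5))) | E=∅ | St=∅]
[1] [T=((λw. ((λu. u) w)) -2) | E=∅ | St=[if0]]
[2] [T=(λw. ((λu. u) w)) | E=∅ | St=[thunk :: if0]]
[3] [T=((λu. u) w) | E={w↦thunk(-2, ∅)} | St=[if0]]
[4] [T=(λu. u) | E={w↦thunk(-2, ∅)} | St=[thunk :: if0]]
[5] [T=u | E={u↦thunk(w, {w↦thunk(-2, ∅)}), w↦thunk(-2, ∅)} | St=[if0]]
[6] [T=w | E={w↦thunk(-2, ∅)} | St=[if0]]
[7] [T=-2 | E=∅ | St=[if0]]
[8] [T=(((λq. q) 3) * (7 * 5)) | E=∅ | St=∅]
[9] [T=((λq. q) 3) | E=∅ | St=[mulR]]
[10] [T=(λq. q) | E=∅ | St=[thunk :: mulR]]
[11] [T=q | E={q↦thunk(3, ∅)} | St=[mulR]]
[12] [T=3 | E=∅ | St=[mulR]]
[13] [T=(7 * 5) | E=∅ | St=[mulL(3)]]
[14] [T=7 | E=∅ | St=[mulR :: mulL(3)]]
[15] [T=5 | E=∅ | St=[mulL(7) :: mulL(3)]]
→ final value 105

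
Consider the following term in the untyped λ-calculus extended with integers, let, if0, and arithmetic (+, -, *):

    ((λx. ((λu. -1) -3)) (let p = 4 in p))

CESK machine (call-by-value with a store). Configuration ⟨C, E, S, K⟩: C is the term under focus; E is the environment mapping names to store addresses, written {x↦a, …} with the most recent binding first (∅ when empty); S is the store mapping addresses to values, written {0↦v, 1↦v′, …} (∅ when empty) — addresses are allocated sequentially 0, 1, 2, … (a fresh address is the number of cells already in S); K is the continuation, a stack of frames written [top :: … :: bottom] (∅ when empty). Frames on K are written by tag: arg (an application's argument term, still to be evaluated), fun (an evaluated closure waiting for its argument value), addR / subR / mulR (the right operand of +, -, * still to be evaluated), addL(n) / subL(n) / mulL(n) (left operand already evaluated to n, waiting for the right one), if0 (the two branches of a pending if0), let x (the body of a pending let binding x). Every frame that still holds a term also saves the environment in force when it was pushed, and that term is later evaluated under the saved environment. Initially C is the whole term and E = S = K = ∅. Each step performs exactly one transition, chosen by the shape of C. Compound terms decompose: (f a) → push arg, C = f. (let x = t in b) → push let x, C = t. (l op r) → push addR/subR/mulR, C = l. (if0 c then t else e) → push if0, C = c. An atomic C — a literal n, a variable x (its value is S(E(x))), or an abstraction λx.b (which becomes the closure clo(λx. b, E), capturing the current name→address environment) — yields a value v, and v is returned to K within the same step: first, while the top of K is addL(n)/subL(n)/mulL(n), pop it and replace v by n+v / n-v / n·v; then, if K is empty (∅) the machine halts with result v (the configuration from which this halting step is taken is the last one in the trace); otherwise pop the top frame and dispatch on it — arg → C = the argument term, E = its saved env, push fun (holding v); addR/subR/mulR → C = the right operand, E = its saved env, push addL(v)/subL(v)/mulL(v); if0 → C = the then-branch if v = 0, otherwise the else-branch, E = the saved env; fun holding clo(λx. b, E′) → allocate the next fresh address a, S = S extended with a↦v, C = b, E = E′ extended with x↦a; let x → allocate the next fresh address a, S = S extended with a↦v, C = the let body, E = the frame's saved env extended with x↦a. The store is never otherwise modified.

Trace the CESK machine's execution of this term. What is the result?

Answer: -1

Execution trace:
0. ⟨C=((λx. ((λu. -1) -3)) (let p = 4 in p)); E=∅; S=∅; K=∅⟩
1. ⟨C=(λx. ((λu. -1) -3)); E=∅; S=∅; K=[arg]⟩
2. ⟨C=(let p = 4 in p); E=∅; S=∅; K=[fun]⟩
3. ⟨C=4; E=∅; S=∅; K=[let p :: fun]⟩
4. ⟨C=p; E={p↦0}; S={0↦4}; K=[fun]⟩
5. ⟨C=((λu. -1) -3); E={x↦1}; S={0↦4, 1↦4}; K=∅⟩
6. ⟨C=(λu. -1); E={x↦1}; S={0↦4, 1↦4}; K=[arg]⟩
7. ⟨C=-3; E={x↦1}; S={0↦4, 1↦4}; K=[fun]⟩
8. ⟨C=-1; E={u↦2, x↦1}; S={0↦4, 1↦4, 2↦-3}; K=∅⟩
→ final value -1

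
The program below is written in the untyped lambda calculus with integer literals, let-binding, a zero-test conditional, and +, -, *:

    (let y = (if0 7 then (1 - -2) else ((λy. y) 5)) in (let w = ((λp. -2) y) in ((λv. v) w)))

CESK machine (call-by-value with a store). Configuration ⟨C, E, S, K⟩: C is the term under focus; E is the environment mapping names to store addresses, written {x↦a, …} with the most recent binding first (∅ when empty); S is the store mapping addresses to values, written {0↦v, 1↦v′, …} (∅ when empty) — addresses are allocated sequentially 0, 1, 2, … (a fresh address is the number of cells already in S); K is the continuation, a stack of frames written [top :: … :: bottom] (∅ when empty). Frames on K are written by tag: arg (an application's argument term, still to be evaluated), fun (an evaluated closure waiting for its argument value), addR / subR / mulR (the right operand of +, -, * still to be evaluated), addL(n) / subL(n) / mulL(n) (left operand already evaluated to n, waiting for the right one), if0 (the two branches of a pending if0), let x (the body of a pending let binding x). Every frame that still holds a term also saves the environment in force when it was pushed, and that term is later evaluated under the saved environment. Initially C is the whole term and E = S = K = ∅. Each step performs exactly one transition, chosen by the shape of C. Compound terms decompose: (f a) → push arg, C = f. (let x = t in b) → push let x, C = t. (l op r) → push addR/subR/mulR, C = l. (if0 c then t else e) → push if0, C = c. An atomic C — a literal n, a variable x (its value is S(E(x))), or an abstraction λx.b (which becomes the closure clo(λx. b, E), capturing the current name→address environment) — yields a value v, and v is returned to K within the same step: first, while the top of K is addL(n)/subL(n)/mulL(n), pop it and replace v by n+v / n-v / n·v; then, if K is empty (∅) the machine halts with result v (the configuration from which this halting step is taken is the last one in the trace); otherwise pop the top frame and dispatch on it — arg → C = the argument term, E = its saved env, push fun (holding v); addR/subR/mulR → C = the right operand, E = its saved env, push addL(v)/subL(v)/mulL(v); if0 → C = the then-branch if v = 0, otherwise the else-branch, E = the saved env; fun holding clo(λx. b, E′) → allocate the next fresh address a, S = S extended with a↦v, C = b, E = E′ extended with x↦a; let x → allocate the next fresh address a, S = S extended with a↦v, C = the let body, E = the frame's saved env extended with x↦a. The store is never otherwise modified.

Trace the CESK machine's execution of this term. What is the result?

Answer: -2

Derivation:
step 0: [C=(let y = (if0 7 then (1 - -2) else ((λy. y) 5)) in (let w = ((λp. -2) y) in ((λv. v) w))) | E=∅ | S=∅ | K=∅]
step 1: [C=(if0 7 then (1 - -2) else ((λy. y) 5)) | E=∅ | S=∅ | K=[let y]]
step 2: [C=7 | E=∅ | S=∅ | K=[if0 :: let y]]
step 3: [C=((λy. y) 5) | E=∅ | S=∅ | K=[let y]]
step 4: [C=(λy. y) | E=∅ | S=∅ | K=[arg :: let y]]
step 5: [C=5 | E=∅ | S=∅ | K=[fun :: let y]]
step 6: [C=y | E={y↦0} | S={0↦5} | K=[let y]]
step 7: [C=(let w = ((λp. -2) y) in ((λv. v) w)) | E={y↦1} | S={0↦5, 1↦5} | K=∅]
step 8: [C=((λp. -2) y) | E={y↦1} | S={0↦5, 1↦5} | K=[let w]]
step 9: [C=(λp. -2) | E={y↦1} | S={0↦5, 1↦5} | K=[arg :: let w]]
step 10: [C=y | E={y↦1} | S={0↦5, 1↦5} | K=[fun :: let w]]
step 11: [C=-2 | E={p↦2, y↦1} | S={0↦5, 1↦5, 2↦5} | K=[let w]]
step 12: [C=((λv. v) w) | E={w↦3, y↦1} | S={0↦5, 1↦5, 2↦5, 3↦-2} | K=∅]
step 13: [C=(λv. v) | E={w↦3, y↦1} | S={0↦5, 1↦5, 2↦5, 3↦-2} | K=[arg]]
step 14: [C=w | E={w↦3, y↦1} | S={0↦5, 1↦5, 2↦5, 3↦-2} | K=[fun]]
step 15: [C=v | E={v↦4, w↦3, y↦1} | S={0↦5, 1↦5, 2↦5, 3↦-2, 4↦-2} | K=∅]
→ final value -2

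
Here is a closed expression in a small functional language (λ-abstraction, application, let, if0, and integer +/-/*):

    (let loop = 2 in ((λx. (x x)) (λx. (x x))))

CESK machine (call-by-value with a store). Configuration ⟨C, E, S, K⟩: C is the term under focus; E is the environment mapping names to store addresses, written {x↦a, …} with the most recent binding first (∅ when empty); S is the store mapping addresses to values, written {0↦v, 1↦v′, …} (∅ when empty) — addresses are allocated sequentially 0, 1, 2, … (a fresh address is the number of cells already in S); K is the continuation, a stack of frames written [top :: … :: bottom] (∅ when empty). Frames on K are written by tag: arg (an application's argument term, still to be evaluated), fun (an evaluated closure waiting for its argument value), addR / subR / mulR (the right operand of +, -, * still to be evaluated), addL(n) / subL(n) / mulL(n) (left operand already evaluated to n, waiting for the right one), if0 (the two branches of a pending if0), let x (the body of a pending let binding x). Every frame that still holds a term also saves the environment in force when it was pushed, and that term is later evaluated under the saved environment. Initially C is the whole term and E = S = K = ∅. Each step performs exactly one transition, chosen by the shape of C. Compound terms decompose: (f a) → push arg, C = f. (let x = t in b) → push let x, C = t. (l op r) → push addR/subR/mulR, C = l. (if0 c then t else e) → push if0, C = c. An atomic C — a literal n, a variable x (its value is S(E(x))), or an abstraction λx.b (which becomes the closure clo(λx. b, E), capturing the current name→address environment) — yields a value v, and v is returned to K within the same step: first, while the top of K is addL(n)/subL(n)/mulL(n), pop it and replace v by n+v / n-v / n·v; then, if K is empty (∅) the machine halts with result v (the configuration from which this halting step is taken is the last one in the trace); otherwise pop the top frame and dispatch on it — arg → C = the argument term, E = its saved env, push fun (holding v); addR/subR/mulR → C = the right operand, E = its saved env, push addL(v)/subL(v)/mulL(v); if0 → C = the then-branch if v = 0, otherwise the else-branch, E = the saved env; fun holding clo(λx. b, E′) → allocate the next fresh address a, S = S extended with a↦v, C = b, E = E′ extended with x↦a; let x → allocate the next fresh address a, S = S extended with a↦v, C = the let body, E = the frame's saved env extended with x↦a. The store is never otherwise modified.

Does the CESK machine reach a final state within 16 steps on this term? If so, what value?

Answer: DIVERGES (no final state within 16 steps)

Machine steps:
[0] [C=(let loop = 2 in ((λx. (x x)) (λx. (x x)))) | E=∅ | S=∅ | K=∅]
[1] [C=2 | E=∅ | S=∅ | K=[let loop]]
[2] [C=((λx. (x x)) (λx. (x x))) | E={loop↦0} | S={0↦2} | K=∅]
[3] [C=(λx. (x x)) | E={loop↦0} | S={0↦2} | K=[arg]]
[4] [C=(λx. (x x)) | E={loop↦0} | S={0↦2} | K=[fun]]
[5] [C=(x x) | E={x↦1, loop↦0} | S={0↦2, 1↦clo(λx. (x x), {loop↦0})} | K=∅]
[6] [C=x | E={x↦1, loop↦0} | S={0↦2, 1↦clo(λx. (x x), {loop↦0})} | K=[arg]]
[7] [C=x | E={x↦1, loop↦0} | S={0↦2, 1↦clo(λx. (x x), {loop↦0})} | K=[fun]]
[8] [C=(x x) | E={x↦2, loop↦0} | S={0↦2, 1↦clo(λx. (x x), {loop↦0}), 2↦clo(λx. (x x), {loop↦0})} | K=∅]
[9] [C=x | E={x↦2, loop↦0} | S={0↦2, 1↦clo(λx. (x x), {loop↦0}), 2↦clo(λx. (x x), {loop↦0})} | K=[arg]]
[10] [C=x | E={x↦2, loop↦0} | S={0↦2, 1↦clo(λx. (x x), {loop↦0}), 2↦clo(λx. (x x), {loop↦0})} | K=[fun]]
[11] [C=(x x) | E={x↦3, loop↦0} | S={0↦2, 1↦clo(λx. (x x), {loop↦0}), 2↦clo(λx. (x x), {loop↦0}), 3↦clo(λx. (x x), {loop↦0})} | K=∅]
[12] [C=x | E={x↦3, loop↦0} | S={0↦2, 1↦clo(λx. (x x), {loop↦0}), 2↦clo(λx. (x x), {loop↦0}), 3↦clo(λx. (x x), {loop↦0})} | K=[arg]]
[13] [C=x | E={x↦3, loop↦0} | S={0↦2, 1↦clo(λx. (x x), {loop↦0}), 2↦clo(λx. (x x), {loop↦0}), 3↦clo(λx. (x x), {loop↦0})} | K=[fun]]
[14] [C=(x x) | E={x↦4, loop↦0} | S={0↦2, 1↦clo(λx. (x x), {loop↦0}), 2↦clo(λx. (x x), {loop↦0}), 3↦clo(λx. (x x), {loop↦0}), 4↦clo(λx. (x x), {loop↦0})} | K=∅]
[15] [C=x | E={x↦4, loop↦0} | S={0↦2, 1↦clo(λx. (x x), {loop↦0}), 2↦clo(λx. (x x), {loop↦0}), 3↦clo(λx. (x x), {loop↦0}), 4↦clo(λx. (x x), {loop↦0})} | K=[arg]]
[16] [C=x | E={x↦4, loop↦0} | S={0↦2, 1↦clo(λx. (x x), {loop↦0}), 2↦clo(λx. (x x), {loop↦0}), 3↦clo(λx. (x x), {loop↦0}), 4↦clo(λx. (x x), {loop↦0})} | K=[fun]]
→ 16 transitions taken and the configuration is still not final: no result within 16 steps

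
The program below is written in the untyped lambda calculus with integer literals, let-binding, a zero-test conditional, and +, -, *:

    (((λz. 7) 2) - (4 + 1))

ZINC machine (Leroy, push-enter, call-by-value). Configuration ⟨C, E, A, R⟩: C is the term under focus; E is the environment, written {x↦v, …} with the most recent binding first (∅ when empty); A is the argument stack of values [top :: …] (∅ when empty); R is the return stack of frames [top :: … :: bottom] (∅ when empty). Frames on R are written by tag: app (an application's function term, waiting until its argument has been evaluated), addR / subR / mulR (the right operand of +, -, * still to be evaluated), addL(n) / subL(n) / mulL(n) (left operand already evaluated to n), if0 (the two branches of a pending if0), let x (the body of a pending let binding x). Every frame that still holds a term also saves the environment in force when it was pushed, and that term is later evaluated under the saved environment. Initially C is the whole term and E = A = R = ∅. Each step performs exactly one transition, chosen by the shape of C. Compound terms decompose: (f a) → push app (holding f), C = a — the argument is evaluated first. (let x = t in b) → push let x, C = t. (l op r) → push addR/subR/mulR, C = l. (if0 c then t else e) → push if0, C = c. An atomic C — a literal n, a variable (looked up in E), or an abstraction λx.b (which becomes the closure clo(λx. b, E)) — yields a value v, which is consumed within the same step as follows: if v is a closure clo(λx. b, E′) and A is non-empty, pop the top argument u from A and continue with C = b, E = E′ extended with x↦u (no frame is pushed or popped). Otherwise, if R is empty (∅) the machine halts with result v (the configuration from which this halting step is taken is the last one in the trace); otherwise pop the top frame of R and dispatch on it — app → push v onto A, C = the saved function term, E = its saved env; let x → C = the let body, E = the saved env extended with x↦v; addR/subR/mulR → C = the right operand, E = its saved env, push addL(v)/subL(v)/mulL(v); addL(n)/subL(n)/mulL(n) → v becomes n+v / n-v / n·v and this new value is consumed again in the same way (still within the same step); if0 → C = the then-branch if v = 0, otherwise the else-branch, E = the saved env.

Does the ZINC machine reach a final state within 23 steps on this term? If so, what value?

t=0: ⟨C=(((λz. 7) 2) - (4 + 1)); E=∅; A=∅; R=∅⟩
t=1: ⟨C=((λz. 7) 2); E=∅; A=∅; R=[subR]⟩
t=2: ⟨C=2; E=∅; A=∅; R=[app :: subR]⟩
t=3: ⟨C=(λz. 7); E=∅; A=[2]; R=[subR]⟩
t=4: ⟨C=7; E={z↦2}; A=∅; R=[subR]⟩
t=5: ⟨C=(4 + 1); E=∅; A=∅; R=[subL(7)]⟩
t=6: ⟨C=4; E=∅; A=∅; R=[addR :: subL(7)]⟩
t=7: ⟨C=1; E=∅; A=∅; R=[addL(4) :: subL(7)]⟩
→ final value 2

Answer: 2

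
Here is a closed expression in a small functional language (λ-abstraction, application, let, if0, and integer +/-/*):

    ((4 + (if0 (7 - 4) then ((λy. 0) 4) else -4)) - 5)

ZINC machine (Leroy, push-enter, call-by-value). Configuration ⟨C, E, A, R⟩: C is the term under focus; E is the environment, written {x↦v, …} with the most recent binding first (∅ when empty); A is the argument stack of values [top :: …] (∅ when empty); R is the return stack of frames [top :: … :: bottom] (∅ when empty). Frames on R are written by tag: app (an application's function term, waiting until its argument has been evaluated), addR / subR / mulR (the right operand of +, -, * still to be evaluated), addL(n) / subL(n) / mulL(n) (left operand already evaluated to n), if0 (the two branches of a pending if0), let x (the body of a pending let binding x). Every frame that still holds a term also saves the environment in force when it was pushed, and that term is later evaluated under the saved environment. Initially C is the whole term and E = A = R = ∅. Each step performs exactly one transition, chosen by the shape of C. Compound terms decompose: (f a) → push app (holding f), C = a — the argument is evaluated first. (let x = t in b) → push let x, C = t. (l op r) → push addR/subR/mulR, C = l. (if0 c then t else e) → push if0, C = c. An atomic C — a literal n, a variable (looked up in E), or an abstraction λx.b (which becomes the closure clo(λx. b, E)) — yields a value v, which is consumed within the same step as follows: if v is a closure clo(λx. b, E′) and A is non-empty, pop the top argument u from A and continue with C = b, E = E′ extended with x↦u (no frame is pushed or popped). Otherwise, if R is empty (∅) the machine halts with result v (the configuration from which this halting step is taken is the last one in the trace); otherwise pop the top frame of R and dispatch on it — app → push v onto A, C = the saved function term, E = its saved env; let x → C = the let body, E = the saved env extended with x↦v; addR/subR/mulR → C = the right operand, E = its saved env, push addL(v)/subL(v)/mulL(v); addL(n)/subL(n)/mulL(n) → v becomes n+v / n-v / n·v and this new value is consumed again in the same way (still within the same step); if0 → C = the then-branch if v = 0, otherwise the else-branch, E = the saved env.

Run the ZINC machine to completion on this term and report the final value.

Answer: -5

Machine steps:
t=0: <C=((4 + (if0 (7 - 4) then ((λy. 0) 4) else -4)) - 5), E=∅, A=∅, R=∅>
t=1: <C=(4 + (if0 (7 - 4) then ((λy. 0) 4) else -4)), E=∅, A=∅, R=[subR]>
t=2: <C=4, E=∅, A=∅, R=[addR :: subR]>
t=3: <C=(if0 (7 - 4) then ((λy. 0) 4) else -4), E=∅, A=∅, R=[addL(4) :: subR]>
t=4: <C=(7 - 4), E=∅, A=∅, R=[if0 :: addL(4) :: subR]>
t=5: <C=7, E=∅, A=∅, R=[subR :: if0 :: addL(4) :: subR]>
t=6: <C=4, E=∅, A=∅, R=[subL(7) :: if0 :: addL(4) :: subR]>
t=7: <C=-4, E=∅, A=∅, R=[addL(4) :: subR]>
t=8: <C=5, E=∅, A=∅, R=[subL(0)]>
→ final value -5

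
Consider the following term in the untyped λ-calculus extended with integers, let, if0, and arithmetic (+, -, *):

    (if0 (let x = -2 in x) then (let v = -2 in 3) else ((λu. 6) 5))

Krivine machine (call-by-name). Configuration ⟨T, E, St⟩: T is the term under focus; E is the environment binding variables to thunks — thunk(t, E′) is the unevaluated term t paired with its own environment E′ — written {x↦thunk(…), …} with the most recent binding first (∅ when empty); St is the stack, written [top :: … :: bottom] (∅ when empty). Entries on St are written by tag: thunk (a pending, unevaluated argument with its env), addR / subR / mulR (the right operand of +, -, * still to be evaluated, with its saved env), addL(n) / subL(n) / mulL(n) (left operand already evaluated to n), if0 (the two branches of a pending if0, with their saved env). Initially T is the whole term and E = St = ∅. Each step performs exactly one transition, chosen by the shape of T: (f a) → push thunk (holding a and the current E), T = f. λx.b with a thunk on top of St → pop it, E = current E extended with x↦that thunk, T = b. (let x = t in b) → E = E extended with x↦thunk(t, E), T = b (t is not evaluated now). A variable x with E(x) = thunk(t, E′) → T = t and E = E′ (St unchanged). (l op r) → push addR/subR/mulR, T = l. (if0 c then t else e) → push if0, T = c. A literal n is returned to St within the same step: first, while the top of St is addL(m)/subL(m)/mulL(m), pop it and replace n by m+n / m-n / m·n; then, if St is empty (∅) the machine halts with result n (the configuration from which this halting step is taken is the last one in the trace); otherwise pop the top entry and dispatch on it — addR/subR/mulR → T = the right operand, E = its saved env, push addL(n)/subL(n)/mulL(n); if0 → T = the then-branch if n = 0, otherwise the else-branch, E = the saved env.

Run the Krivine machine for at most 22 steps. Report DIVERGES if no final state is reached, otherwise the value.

Answer: 6

Machine steps:
[0] ⟨T=(if0 (let x = -2 in x) then (let v = -2 in 3) else ((λu. 6) 5)); E=∅; St=∅⟩
[1] ⟨T=(let x = -2 in x); E=∅; St=[if0]⟩
[2] ⟨T=x; E={x↦thunk(-2, ∅)}; St=[if0]⟩
[3] ⟨T=-2; E=∅; St=[if0]⟩
[4] ⟨T=((λu. 6) 5); E=∅; St=∅⟩
[5] ⟨T=(λu. 6); E=∅; St=[thunk]⟩
[6] ⟨T=6; E={u↦thunk(5, ∅)}; St=∅⟩
→ final value 6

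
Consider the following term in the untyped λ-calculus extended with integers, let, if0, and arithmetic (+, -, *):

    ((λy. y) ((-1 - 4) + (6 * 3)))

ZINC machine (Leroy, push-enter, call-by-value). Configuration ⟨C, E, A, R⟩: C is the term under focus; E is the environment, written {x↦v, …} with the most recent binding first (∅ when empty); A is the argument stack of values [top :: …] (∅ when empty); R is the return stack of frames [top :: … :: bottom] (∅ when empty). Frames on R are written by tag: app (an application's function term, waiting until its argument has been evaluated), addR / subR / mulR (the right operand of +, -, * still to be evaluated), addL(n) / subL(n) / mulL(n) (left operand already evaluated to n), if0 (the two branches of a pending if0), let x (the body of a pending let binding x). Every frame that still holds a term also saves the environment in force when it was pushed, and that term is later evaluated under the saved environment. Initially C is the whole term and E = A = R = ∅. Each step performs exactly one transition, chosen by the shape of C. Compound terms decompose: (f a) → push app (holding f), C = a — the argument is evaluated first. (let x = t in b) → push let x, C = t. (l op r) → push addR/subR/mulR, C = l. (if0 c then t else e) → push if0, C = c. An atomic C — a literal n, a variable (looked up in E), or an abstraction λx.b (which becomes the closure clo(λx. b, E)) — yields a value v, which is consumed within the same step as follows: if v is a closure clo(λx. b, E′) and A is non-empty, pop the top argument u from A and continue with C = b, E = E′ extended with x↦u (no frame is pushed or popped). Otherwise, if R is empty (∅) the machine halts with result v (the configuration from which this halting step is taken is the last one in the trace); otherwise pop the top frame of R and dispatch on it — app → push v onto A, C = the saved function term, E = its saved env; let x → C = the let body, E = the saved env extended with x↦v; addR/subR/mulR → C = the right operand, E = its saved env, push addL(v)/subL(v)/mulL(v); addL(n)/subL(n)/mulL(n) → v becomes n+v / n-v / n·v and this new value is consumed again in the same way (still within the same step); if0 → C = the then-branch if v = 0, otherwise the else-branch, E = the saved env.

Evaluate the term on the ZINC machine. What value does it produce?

Answer: 13

Derivation:
step 0: <C=((λy. y) ((-1 - 4) + (6 * 3))), E=∅, A=∅, R=∅>
step 1: <C=((-1 - 4) + (6 * 3)), E=∅, A=∅, R=[app]>
step 2: <C=(-1 - 4), E=∅, A=∅, R=[addR :: app]>
step 3: <C=-1, E=∅, A=∅, R=[subR :: addR :: app]>
step 4: <C=4, E=∅, A=∅, R=[subL(-1) :: addR :: app]>
step 5: <C=(6 * 3), E=∅, A=∅, R=[addL(-5) :: app]>
step 6: <C=6, E=∅, A=∅, R=[mulR :: addL(-5) :: app]>
step 7: <C=3, E=∅, A=∅, R=[mulL(6) :: addL(-5) :: app]>
step 8: <C=(λy. y), E=∅, A=[13], R=∅>
step 9: <C=y, E={y↦13}, A=∅, R=∅>
→ final value 13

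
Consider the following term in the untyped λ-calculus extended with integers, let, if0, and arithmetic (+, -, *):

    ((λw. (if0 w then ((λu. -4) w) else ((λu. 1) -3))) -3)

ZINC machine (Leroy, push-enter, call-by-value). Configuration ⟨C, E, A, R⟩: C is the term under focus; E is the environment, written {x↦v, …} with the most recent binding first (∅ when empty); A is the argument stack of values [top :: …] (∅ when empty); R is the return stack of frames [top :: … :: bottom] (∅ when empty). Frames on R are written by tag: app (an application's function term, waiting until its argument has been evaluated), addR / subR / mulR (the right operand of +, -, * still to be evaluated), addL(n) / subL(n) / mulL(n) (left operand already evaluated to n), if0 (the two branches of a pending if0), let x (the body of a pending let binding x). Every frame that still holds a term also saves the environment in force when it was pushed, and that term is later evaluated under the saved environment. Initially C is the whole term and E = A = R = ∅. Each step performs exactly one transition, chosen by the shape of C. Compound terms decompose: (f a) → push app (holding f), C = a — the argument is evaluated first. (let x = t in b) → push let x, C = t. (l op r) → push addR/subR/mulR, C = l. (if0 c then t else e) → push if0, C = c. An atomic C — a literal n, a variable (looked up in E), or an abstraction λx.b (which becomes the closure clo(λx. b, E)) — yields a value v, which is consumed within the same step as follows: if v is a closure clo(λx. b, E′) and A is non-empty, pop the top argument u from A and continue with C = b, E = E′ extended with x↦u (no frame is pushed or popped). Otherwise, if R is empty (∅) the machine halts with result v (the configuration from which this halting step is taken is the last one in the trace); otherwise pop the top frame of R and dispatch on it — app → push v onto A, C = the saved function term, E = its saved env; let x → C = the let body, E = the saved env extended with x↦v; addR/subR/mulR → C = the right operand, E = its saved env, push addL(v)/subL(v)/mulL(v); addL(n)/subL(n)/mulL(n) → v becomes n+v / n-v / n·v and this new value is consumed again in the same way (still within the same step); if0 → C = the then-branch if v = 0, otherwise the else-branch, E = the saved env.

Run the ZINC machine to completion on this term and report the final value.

0. <C=((λw. (if0 w then ((λu. -4) w) else ((λu. 1) -3))) -3), E=∅, A=∅, R=∅>
1. <C=-3, E=∅, A=∅, R=[app]>
2. <C=(λw. (if0 w then ((λu. -4) w) else ((λu. 1) -3))), E=∅, A=[-3], R=∅>
3. <C=(if0 w then ((λu. -4) w) else ((λu. 1) -3)), E={w↦-3}, A=∅, R=∅>
4. <C=w, E={w↦-3}, A=∅, R=[if0]>
5. <C=((λu. 1) -3), E={w↦-3}, A=∅, R=∅>
6. <C=-3, E={w↦-3}, A=∅, R=[app]>
7. <C=(λu. 1), E={w↦-3}, A=[-3], R=∅>
8. <C=1, E={u↦-3, w↦-3}, A=∅, R=∅>
→ final value 1

Answer: 1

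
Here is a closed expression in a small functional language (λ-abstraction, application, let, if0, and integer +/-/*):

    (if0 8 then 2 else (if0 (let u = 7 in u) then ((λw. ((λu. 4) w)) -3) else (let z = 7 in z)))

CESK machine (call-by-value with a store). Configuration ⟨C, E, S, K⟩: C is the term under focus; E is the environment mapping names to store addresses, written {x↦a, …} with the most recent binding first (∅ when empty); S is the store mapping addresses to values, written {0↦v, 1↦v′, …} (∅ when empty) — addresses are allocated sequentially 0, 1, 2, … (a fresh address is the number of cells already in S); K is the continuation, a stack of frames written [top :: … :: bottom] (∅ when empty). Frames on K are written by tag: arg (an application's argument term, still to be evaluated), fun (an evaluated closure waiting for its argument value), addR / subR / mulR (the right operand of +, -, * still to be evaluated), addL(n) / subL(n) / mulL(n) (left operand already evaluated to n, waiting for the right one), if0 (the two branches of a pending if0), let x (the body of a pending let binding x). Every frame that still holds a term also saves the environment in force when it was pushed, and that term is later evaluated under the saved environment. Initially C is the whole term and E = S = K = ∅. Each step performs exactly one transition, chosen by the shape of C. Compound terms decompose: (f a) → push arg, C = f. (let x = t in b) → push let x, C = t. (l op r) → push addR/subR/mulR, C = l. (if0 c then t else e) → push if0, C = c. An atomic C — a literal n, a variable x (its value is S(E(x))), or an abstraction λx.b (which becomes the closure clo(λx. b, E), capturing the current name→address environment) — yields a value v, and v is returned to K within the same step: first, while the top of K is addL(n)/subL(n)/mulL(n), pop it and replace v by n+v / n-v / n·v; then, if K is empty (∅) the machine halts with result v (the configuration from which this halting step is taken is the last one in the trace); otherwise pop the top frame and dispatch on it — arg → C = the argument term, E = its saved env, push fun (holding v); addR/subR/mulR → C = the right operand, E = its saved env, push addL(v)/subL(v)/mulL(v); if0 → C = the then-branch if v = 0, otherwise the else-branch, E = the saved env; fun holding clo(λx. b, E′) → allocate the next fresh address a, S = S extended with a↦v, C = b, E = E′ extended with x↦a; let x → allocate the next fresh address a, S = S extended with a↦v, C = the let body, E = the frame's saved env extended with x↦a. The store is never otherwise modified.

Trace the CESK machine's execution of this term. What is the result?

[0] ⟨C=(if0 8 then 2 else (if0 (let u = 7 in u) then ((λw. ((λu. 4) w)) -3) else (let z = 7 in z))); E=∅; S=∅; K=∅⟩
[1] ⟨C=8; E=∅; S=∅; K=[if0]⟩
[2] ⟨C=(if0 (let u = 7 in u) then ((λw. ((λu. 4) w)) -3) else (let z = 7 in z)); E=∅; S=∅; K=∅⟩
[3] ⟨C=(let u = 7 in u); E=∅; S=∅; K=[if0]⟩
[4] ⟨C=7; E=∅; S=∅; K=[let u :: if0]⟩
[5] ⟨C=u; E={u↦0}; S={0↦7}; K=[if0]⟩
[6] ⟨C=(let z = 7 in z); E=∅; S={0↦7}; K=∅⟩
[7] ⟨C=7; E=∅; S={0↦7}; K=[let z]⟩
[8] ⟨C=z; E={z↦1}; S={0↦7, 1↦7}; K=∅⟩
→ final value 7

Answer: 7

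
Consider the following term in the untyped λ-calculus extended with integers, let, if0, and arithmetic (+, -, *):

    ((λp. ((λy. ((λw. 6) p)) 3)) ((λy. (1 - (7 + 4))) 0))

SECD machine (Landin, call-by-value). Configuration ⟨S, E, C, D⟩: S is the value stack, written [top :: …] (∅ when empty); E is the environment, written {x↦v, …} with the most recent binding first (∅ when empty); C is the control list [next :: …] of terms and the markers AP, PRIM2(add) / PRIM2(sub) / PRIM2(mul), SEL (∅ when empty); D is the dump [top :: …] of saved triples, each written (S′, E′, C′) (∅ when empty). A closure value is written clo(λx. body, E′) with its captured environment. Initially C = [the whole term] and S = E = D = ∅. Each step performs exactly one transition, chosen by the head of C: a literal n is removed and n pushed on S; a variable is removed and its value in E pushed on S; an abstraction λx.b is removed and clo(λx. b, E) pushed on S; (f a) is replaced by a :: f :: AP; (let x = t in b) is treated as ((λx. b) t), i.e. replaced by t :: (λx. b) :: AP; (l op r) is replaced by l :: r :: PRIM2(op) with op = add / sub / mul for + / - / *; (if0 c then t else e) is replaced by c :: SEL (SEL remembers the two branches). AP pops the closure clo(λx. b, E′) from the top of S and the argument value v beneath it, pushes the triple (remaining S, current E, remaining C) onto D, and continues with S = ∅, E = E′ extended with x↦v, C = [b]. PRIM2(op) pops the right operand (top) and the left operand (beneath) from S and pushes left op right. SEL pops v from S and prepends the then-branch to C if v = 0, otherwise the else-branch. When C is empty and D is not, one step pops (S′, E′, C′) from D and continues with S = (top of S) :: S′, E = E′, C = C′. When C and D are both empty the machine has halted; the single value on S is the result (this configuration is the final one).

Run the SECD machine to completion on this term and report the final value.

t=0: [S=∅ | E=∅ | C=[((λp. ((λy. ((λw. 6) p)) 3)) ((λy. (1 - (7 + 4))) 0))] | D=∅]
t=1: [S=∅ | E=∅ | C=[((λy. (1 - (7 + 4))) 0) :: (λp. ((λy. ((λw. 6) p)) 3)) :: AP] | D=∅]
t=2: [S=∅ | E=∅ | C=[0 :: (λy. (1 - (7 + 4))) :: AP :: (λp. ((λy. ((λw. 6) p)) 3)) :: AP] | D=∅]
t=3: [S=[0] | E=∅ | C=[(λy. (1 - (7 + 4))) :: AP :: (λp. ((λy. ((λw. 6) p)) 3)) :: AP] | D=∅]
t=4: [S=[clo(λy. (1 - (7 + 4)), ∅) :: 0] | E=∅ | C=[AP :: (λp. ((λy. ((λw. 6) p)) 3)) :: AP] | D=∅]
t=5: [S=∅ | E={y↦0} | C=[(1 - (7 + 4))] | D=[(∅, ∅, [(λp. ((λy. ((λw. 6) p)) 3)) :: AP])]]
t=6: [S=∅ | E={y↦0} | C=[1 :: (7 + 4) :: PRIM2(sub)] | D=[(∅, ∅, [(λp. ((λy. ((λw. 6) p)) 3)) :: AP])]]
t=7: [S=[1] | E={y↦0} | C=[(7 + 4) :: PRIM2(sub)] | D=[(∅, ∅, [(λp. ((λy. ((λw. 6) p)) 3)) :: AP])]]
t=8: [S=[1] | E={y↦0} | C=[7 :: 4 :: PRIM2(add) :: PRIM2(sub)] | D=[(∅, ∅, [(λp. ((λy. ((λw. 6) p)) 3)) :: AP])]]
t=9: [S=[7 :: 1] | E={y↦0} | C=[4 :: PRIM2(add) :: PRIM2(sub)] | D=[(∅, ∅, [(λp. ((λy. ((λw. 6) p)) 3)) :: AP])]]
t=10: [S=[4 :: 7 :: 1] | E={y↦0} | C=[PRIM2(add) :: PRIM2(sub)] | D=[(∅, ∅, [(λp. ((λy. ((λw. 6) p)) 3)) :: AP])]]
t=11: [S=[11 :: 1] | E={y↦0} | C=[PRIM2(sub)] | D=[(∅, ∅, [(λp. ((λy. ((λw. 6) p)) 3)) :: AP])]]
t=12: [S=[-10] | E={y↦0} | C=∅ | D=[(∅, ∅, [(λp. ((λy. ((λw. 6) p)) 3)) :: AP])]]
t=13: [S=[-10] | E=∅ | C=[(λp. ((λy. ((λw. 6) p)) 3)) :: AP] | D=∅]
t=14: [S=[clo(λp. ((λy. ((λw. 6) p)) 3), ∅) :: -10] | E=∅ | C=[AP] | D=∅]
t=15: [S=∅ | E={p↦-10} | C=[((λy. ((λw. 6) p)) 3)] | D=[(∅, ∅, ∅)]]
t=16: [S=∅ | E={p↦-10} | C=[3 :: (λy. ((λw. 6) p)) :: AP] | D=[(∅, ∅, ∅)]]
t=17: [S=[3] | E={p↦-10} | C=[(λy. ((λw. 6) p)) :: AP] | D=[(∅, ∅, ∅)]]
t=18: [S=[clo(λy. ((λw. 6) p), {p↦-10}) :: 3] | E={p↦-10} | C=[AP] | D=[(∅, ∅, ∅)]]
t=19: [S=∅ | E={y↦3, p↦-10} | C=[((λw. 6) p)] | D=[(∅, {p↦-10}, ∅) :: (∅, ∅, ∅)]]
t=20: [S=∅ | E={y↦3, p↦-10} | C=[p :: (λw. 6) :: AP] | D=[(∅, {p↦-10}, ∅) :: (∅, ∅, ∅)]]
t=21: [S=[-10] | E={y↦3, p↦-10} | C=[(λw. 6) :: AP] | D=[(∅, {p↦-10}, ∅) :: (∅, ∅, ∅)]]
t=22: [S=[clo(λw. 6, {y↦3, p↦-10}) :: -10] | E={y↦3, p↦-10} | C=[AP] | D=[(∅, {p↦-10}, ∅) :: (∅, ∅, ∅)]]
t=23: [S=∅ | E={w↦-10, y↦3, p↦-10} | C=[6] | D=[(∅, {y↦3, p↦-10}, ∅) :: (∅, {p↦-10}, ∅) :: (∅, ∅, ∅)]]
t=24: [S=[6] | E={w↦-10, y↦3, p↦-10} | C=∅ | D=[(∅, {y↦3, p↦-10}, ∅) :: (∅, {p↦-10}, ∅) :: (∅, ∅, ∅)]]
t=25: [S=[6] | E={y↦3, p↦-10} | C=∅ | D=[(∅, {p↦-10}, ∅) :: (∅, ∅, ∅)]]
t=26: [S=[6] | E={p↦-10} | C=∅ | D=[(∅, ∅, ∅)]]
t=27: [S=[6] | E=∅ | C=∅ | D=∅]
→ final value 6

Answer: 6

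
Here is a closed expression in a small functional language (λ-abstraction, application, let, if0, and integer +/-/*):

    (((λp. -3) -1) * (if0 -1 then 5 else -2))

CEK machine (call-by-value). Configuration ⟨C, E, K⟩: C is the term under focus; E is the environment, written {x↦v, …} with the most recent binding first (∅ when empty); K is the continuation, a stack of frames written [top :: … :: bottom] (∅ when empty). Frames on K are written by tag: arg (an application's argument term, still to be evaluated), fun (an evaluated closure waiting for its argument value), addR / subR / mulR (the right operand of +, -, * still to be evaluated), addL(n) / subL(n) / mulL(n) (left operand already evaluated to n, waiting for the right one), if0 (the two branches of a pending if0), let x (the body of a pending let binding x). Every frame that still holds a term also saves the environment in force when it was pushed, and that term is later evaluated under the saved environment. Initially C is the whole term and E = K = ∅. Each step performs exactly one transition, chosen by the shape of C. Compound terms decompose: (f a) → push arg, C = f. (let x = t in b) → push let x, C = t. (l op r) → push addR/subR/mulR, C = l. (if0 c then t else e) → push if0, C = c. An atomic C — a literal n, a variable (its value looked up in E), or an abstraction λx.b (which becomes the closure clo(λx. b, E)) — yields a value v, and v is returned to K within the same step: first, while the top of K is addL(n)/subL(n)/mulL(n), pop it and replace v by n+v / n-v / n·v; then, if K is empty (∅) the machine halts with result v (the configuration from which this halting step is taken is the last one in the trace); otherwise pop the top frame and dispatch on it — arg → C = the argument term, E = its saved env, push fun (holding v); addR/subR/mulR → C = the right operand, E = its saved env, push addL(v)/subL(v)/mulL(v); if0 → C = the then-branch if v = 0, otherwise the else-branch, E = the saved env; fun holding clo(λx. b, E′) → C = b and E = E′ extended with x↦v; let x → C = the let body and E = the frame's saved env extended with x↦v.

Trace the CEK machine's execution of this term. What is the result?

0. <C=(((λp. -3) -1) * (if0 -1 then 5 else -2)), E=∅, K=∅>
1. <C=((λp. -3) -1), E=∅, K=[mulR]>
2. <C=(λp. -3), E=∅, K=[arg :: mulR]>
3. <C=-1, E=∅, K=[fun :: mulR]>
4. <C=-3, E={p↦-1}, K=[mulR]>
5. <C=(if0 -1 then 5 else -2), E=∅, K=[mulL(-3)]>
6. <C=-1, E=∅, K=[if0 :: mulL(-3)]>
7. <C=-2, E=∅, K=[mulL(-3)]>
→ final value 6

Answer: 6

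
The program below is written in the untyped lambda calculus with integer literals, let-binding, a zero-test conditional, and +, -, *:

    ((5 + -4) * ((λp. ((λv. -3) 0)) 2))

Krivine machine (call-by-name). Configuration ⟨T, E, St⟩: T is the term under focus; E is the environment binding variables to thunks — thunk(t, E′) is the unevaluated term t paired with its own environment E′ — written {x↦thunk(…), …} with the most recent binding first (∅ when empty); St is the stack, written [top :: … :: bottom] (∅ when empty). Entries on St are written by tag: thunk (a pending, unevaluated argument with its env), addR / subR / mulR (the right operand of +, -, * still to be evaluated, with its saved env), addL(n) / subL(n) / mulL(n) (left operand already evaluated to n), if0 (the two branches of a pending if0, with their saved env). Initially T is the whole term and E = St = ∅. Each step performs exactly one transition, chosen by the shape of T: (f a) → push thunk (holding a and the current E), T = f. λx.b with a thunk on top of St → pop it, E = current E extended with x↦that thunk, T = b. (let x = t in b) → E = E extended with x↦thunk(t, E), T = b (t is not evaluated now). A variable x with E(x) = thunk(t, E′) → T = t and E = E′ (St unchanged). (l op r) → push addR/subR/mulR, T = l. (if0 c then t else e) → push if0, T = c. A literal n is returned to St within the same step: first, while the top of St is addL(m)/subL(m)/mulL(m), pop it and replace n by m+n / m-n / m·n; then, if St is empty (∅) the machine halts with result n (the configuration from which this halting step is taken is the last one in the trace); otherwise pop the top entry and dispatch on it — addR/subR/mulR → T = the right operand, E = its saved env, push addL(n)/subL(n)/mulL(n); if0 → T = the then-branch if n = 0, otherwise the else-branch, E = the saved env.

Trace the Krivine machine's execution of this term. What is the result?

Answer: -3

Derivation:
step 0: [T=((5 + -4) * ((λp. ((λv. -3) 0)) 2)) | E=∅ | St=∅]
step 1: [T=(5 + -4) | E=∅ | St=[mulR]]
step 2: [T=5 | E=∅ | St=[addR :: mulR]]
step 3: [T=-4 | E=∅ | St=[addL(5) :: mulR]]
step 4: [T=((λp. ((λv. -3) 0)) 2) | E=∅ | St=[mulL(1)]]
step 5: [T=(λp. ((λv. -3) 0)) | E=∅ | St=[thunk :: mulL(1)]]
step 6: [T=((λv. -3) 0) | E={p↦thunk(2, ∅)} | St=[mulL(1)]]
step 7: [T=(λv. -3) | E={p↦thunk(2, ∅)} | St=[thunk :: mulL(1)]]
step 8: [T=-3 | E={v↦thunk(0, {p↦thunk(2, ∅)}), p↦thunk(2, ∅)} | St=[mulL(1)]]
→ final value -3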